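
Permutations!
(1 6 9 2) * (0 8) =(0 8)(1 6 9 2) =[8, 6, 1, 3, 4, 5, 9, 7, 0, 2]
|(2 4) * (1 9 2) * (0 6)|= 4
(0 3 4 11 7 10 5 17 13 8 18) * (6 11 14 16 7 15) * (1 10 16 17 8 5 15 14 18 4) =[3, 10, 2, 1, 18, 8, 11, 16, 4, 9, 15, 14, 12, 5, 17, 6, 7, 13, 0] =(0 3 1 10 15 6 11 14 17 13 5 8 4 18)(7 16)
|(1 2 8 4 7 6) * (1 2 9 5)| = 15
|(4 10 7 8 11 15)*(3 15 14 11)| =|(3 15 4 10 7 8)(11 14)| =6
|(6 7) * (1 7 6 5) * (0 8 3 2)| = |(0 8 3 2)(1 7 5)| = 12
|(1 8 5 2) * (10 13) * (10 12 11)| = |(1 8 5 2)(10 13 12 11)| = 4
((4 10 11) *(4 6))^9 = (4 10 11 6)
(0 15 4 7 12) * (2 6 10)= (0 15 4 7 12)(2 6 10)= [15, 1, 6, 3, 7, 5, 10, 12, 8, 9, 2, 11, 0, 13, 14, 4]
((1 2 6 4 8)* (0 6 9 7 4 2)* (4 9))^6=((0 6 2 4 8 1)(7 9))^6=(9)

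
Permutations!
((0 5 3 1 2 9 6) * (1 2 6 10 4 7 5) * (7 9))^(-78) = (10)(2 5)(3 7)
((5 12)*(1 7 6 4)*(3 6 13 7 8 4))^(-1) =((1 8 4)(3 6)(5 12)(7 13))^(-1) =(1 4 8)(3 6)(5 12)(7 13)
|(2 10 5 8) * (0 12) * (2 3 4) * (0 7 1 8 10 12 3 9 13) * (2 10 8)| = 8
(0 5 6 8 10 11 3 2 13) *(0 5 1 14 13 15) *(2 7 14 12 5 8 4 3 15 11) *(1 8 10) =[8, 12, 11, 7, 3, 6, 4, 14, 1, 9, 2, 15, 5, 10, 13, 0] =(0 8 1 12 5 6 4 3 7 14 13 10 2 11 15)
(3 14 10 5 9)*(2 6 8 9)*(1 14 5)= (1 14 10)(2 6 8 9 3 5)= [0, 14, 6, 5, 4, 2, 8, 7, 9, 3, 1, 11, 12, 13, 10]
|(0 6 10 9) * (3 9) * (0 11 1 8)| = 8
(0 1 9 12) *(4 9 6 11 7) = (0 1 6 11 7 4 9 12) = [1, 6, 2, 3, 9, 5, 11, 4, 8, 12, 10, 7, 0]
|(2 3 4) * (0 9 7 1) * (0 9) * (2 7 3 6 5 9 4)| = |(1 4 7)(2 6 5 9 3)| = 15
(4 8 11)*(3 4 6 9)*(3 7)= (3 4 8 11 6 9 7)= [0, 1, 2, 4, 8, 5, 9, 3, 11, 7, 10, 6]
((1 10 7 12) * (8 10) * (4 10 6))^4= (1 10 8 7 6 12 4)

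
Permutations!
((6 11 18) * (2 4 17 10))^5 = (2 4 17 10)(6 18 11)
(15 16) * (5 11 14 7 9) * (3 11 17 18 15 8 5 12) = [0, 1, 2, 11, 4, 17, 6, 9, 5, 12, 10, 14, 3, 13, 7, 16, 8, 18, 15] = (3 11 14 7 9 12)(5 17 18 15 16 8)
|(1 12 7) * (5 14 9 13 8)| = 15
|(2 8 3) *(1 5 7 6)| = 12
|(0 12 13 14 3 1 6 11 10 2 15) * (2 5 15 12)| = |(0 2 12 13 14 3 1 6 11 10 5 15)| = 12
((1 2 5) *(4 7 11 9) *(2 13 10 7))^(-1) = ((1 13 10 7 11 9 4 2 5))^(-1) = (1 5 2 4 9 11 7 10 13)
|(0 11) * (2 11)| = 3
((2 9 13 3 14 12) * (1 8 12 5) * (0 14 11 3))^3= ((0 14 5 1 8 12 2 9 13)(3 11))^3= (0 1 2)(3 11)(5 12 13)(8 9 14)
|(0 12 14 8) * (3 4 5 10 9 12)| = |(0 3 4 5 10 9 12 14 8)| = 9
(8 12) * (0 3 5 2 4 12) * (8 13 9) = (0 3 5 2 4 12 13 9 8) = [3, 1, 4, 5, 12, 2, 6, 7, 0, 8, 10, 11, 13, 9]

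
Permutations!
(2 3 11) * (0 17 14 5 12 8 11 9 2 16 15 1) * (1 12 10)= (0 17 14 5 10 1)(2 3 9)(8 11 16 15 12)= [17, 0, 3, 9, 4, 10, 6, 7, 11, 2, 1, 16, 8, 13, 5, 12, 15, 14]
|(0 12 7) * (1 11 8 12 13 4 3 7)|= |(0 13 4 3 7)(1 11 8 12)|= 20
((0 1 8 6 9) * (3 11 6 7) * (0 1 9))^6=((0 9 1 8 7 3 11 6))^6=(0 11 7 1)(3 8 9 6)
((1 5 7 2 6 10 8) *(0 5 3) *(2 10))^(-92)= ((0 5 7 10 8 1 3)(2 6))^(-92)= (0 3 1 8 10 7 5)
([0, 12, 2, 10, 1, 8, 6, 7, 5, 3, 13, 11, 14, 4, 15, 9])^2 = [0, 14, 2, 13, 12, 5, 6, 7, 8, 10, 4, 11, 15, 1, 9, 3]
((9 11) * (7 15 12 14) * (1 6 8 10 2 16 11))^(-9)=(1 9 11 16 2 10 8 6)(7 14 12 15)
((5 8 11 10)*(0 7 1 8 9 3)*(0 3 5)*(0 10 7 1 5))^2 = (0 8 7 9 1 11 5)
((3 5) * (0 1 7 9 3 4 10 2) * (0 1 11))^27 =(0 11)(1 3 10 7 5 2 9 4)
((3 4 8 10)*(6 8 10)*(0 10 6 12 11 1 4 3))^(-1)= (0 10)(1 11 12 8 6 4)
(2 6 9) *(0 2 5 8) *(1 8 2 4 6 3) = [4, 8, 3, 1, 6, 2, 9, 7, 0, 5] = (0 4 6 9 5 2 3 1 8)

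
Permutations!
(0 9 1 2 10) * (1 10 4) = (0 9 10)(1 2 4) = [9, 2, 4, 3, 1, 5, 6, 7, 8, 10, 0]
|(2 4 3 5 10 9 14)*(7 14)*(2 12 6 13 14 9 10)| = |(2 4 3 5)(6 13 14 12)(7 9)| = 4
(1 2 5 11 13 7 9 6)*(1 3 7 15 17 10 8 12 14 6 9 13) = (1 2 5 11)(3 7 13 15 17 10 8 12 14 6) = [0, 2, 5, 7, 4, 11, 3, 13, 12, 9, 8, 1, 14, 15, 6, 17, 16, 10]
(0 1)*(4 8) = [1, 0, 2, 3, 8, 5, 6, 7, 4] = (0 1)(4 8)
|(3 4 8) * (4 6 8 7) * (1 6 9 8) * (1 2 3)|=6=|(1 6 2 3 9 8)(4 7)|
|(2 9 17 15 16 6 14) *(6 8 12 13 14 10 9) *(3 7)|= 22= |(2 6 10 9 17 15 16 8 12 13 14)(3 7)|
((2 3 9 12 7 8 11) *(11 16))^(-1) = (2 11 16 8 7 12 9 3)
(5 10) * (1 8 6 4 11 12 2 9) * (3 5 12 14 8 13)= (1 13 3 5 10 12 2 9)(4 11 14 8 6)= [0, 13, 9, 5, 11, 10, 4, 7, 6, 1, 12, 14, 2, 3, 8]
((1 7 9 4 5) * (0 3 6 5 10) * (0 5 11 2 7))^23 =((0 3 6 11 2 7 9 4 10 5 1))^23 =(0 3 6 11 2 7 9 4 10 5 1)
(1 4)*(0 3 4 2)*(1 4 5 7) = (0 3 5 7 1 2) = [3, 2, 0, 5, 4, 7, 6, 1]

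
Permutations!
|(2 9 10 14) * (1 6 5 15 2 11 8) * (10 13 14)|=|(1 6 5 15 2 9 13 14 11 8)|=10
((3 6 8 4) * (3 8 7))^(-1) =(3 7 6)(4 8)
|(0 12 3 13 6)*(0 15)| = 6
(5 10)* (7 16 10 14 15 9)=(5 14 15 9 7 16 10)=[0, 1, 2, 3, 4, 14, 6, 16, 8, 7, 5, 11, 12, 13, 15, 9, 10]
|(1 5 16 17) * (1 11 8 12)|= 7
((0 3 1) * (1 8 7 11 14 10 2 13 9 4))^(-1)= (0 1 4 9 13 2 10 14 11 7 8 3)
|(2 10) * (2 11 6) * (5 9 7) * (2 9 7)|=10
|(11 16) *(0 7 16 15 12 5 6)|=8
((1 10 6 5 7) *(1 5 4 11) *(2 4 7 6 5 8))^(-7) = (1 5 7 2 11 10 6 8 4)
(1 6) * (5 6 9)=(1 9 5 6)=[0, 9, 2, 3, 4, 6, 1, 7, 8, 5]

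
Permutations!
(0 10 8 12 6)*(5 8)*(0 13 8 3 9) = [10, 1, 2, 9, 4, 3, 13, 7, 12, 0, 5, 11, 6, 8] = (0 10 5 3 9)(6 13 8 12)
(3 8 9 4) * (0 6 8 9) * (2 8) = (0 6 2 8)(3 9 4) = [6, 1, 8, 9, 3, 5, 2, 7, 0, 4]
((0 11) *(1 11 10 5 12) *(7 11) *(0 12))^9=(1 7 11 12)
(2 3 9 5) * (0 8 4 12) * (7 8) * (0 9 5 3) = (0 7 8 4 12 9 3 5 2) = [7, 1, 0, 5, 12, 2, 6, 8, 4, 3, 10, 11, 9]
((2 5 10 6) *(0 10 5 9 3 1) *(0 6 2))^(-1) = (0 6 1 3 9 2 10)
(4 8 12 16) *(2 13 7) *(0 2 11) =(0 2 13 7 11)(4 8 12 16) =[2, 1, 13, 3, 8, 5, 6, 11, 12, 9, 10, 0, 16, 7, 14, 15, 4]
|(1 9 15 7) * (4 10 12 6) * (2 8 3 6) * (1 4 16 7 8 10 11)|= |(1 9 15 8 3 6 16 7 4 11)(2 10 12)|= 30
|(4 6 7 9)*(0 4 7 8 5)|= 10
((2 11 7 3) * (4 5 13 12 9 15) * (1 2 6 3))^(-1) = ((1 2 11 7)(3 6)(4 5 13 12 9 15))^(-1) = (1 7 11 2)(3 6)(4 15 9 12 13 5)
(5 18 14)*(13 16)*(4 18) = (4 18 14 5)(13 16) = [0, 1, 2, 3, 18, 4, 6, 7, 8, 9, 10, 11, 12, 16, 5, 15, 13, 17, 14]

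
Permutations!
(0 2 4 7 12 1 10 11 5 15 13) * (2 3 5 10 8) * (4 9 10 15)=(0 3 5 4 7 12 1 8 2 9 10 11 15 13)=[3, 8, 9, 5, 7, 4, 6, 12, 2, 10, 11, 15, 1, 0, 14, 13]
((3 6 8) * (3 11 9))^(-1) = ((3 6 8 11 9))^(-1) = (3 9 11 8 6)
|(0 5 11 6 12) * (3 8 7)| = |(0 5 11 6 12)(3 8 7)| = 15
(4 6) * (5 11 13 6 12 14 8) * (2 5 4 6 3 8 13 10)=(2 5 11 10)(3 8 4 12 14 13)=[0, 1, 5, 8, 12, 11, 6, 7, 4, 9, 2, 10, 14, 3, 13]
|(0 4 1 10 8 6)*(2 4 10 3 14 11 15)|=|(0 10 8 6)(1 3 14 11 15 2 4)|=28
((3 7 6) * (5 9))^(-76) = (9)(3 6 7)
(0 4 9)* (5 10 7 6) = (0 4 9)(5 10 7 6) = [4, 1, 2, 3, 9, 10, 5, 6, 8, 0, 7]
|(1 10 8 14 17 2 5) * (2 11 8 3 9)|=12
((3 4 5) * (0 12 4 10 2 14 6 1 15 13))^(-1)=(0 13 15 1 6 14 2 10 3 5 4 12)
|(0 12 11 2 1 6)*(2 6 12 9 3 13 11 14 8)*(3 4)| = 35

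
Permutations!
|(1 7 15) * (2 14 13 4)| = 12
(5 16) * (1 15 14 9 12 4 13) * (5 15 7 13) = [0, 7, 2, 3, 5, 16, 6, 13, 8, 12, 10, 11, 4, 1, 9, 14, 15] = (1 7 13)(4 5 16 15 14 9 12)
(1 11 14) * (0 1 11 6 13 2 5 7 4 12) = (0 1 6 13 2 5 7 4 12)(11 14) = [1, 6, 5, 3, 12, 7, 13, 4, 8, 9, 10, 14, 0, 2, 11]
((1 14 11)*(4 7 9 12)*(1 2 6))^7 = ((1 14 11 2 6)(4 7 9 12))^7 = (1 11 6 14 2)(4 12 9 7)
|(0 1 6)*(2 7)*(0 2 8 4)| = |(0 1 6 2 7 8 4)| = 7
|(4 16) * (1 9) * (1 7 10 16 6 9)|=6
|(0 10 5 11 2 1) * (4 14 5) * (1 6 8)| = 10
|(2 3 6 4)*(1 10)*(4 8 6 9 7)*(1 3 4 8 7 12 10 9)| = |(1 9 12 10 3)(2 4)(6 7 8)| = 30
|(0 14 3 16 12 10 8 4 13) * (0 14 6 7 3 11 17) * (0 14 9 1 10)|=|(0 6 7 3 16 12)(1 10 8 4 13 9)(11 17 14)|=6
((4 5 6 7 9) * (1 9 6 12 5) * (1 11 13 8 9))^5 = ((4 11 13 8 9)(5 12)(6 7))^5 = (13)(5 12)(6 7)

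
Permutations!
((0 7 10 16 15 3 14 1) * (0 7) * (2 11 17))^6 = (17)(1 14 3 15 16 10 7)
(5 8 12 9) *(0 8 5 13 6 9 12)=(0 8)(6 9 13)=[8, 1, 2, 3, 4, 5, 9, 7, 0, 13, 10, 11, 12, 6]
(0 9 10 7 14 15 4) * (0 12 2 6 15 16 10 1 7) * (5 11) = (0 9 1 7 14 16 10)(2 6 15 4 12)(5 11) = [9, 7, 6, 3, 12, 11, 15, 14, 8, 1, 0, 5, 2, 13, 16, 4, 10]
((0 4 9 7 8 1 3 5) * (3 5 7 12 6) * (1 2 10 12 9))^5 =(0 4 1 5)(2 7 6 10 8 3 12)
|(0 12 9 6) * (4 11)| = 4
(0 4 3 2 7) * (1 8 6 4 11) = (0 11 1 8 6 4 3 2 7) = [11, 8, 7, 2, 3, 5, 4, 0, 6, 9, 10, 1]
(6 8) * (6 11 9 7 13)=(6 8 11 9 7 13)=[0, 1, 2, 3, 4, 5, 8, 13, 11, 7, 10, 9, 12, 6]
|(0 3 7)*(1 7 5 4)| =6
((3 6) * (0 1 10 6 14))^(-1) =(0 14 3 6 10 1)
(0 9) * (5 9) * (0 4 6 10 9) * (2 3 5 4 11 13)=[4, 1, 3, 5, 6, 0, 10, 7, 8, 11, 9, 13, 12, 2]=(0 4 6 10 9 11 13 2 3 5)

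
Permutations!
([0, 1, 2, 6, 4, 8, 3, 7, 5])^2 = [0, 1, 2, 3, 4, 5, 6, 7, 8]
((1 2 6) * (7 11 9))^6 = (11)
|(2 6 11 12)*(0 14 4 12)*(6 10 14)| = 15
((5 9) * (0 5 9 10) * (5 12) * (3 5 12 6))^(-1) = ((12)(0 6 3 5 10))^(-1) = (12)(0 10 5 3 6)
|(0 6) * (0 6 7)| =2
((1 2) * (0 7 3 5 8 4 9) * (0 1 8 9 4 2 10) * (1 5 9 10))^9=(0 9)(2 8)(3 10)(5 7)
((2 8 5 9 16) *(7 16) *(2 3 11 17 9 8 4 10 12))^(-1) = (2 12 10 4)(3 16 7 9 17 11)(5 8)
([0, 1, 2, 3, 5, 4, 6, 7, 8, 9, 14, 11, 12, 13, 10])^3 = [0, 1, 2, 3, 5, 4, 6, 7, 8, 9, 14, 11, 12, 13, 10]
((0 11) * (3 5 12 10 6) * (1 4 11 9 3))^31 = (0 9 3 5 12 10 6 1 4 11)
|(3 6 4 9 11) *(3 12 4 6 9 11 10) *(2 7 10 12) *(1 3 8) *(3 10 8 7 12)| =4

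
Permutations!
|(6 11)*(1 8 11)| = |(1 8 11 6)| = 4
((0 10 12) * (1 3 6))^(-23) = (0 10 12)(1 3 6)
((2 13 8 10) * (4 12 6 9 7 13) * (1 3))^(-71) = ((1 3)(2 4 12 6 9 7 13 8 10))^(-71) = (1 3)(2 4 12 6 9 7 13 8 10)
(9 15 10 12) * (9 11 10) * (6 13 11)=(6 13 11 10 12)(9 15)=[0, 1, 2, 3, 4, 5, 13, 7, 8, 15, 12, 10, 6, 11, 14, 9]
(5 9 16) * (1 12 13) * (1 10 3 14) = (1 12 13 10 3 14)(5 9 16) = [0, 12, 2, 14, 4, 9, 6, 7, 8, 16, 3, 11, 13, 10, 1, 15, 5]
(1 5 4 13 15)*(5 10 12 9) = [0, 10, 2, 3, 13, 4, 6, 7, 8, 5, 12, 11, 9, 15, 14, 1] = (1 10 12 9 5 4 13 15)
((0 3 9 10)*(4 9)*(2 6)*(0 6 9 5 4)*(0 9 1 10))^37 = (0 3 9)(1 10 6 2)(4 5)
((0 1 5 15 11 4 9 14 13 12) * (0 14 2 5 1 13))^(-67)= (0 13 12 14)(2 9 4 11 15 5)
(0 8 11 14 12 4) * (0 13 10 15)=(0 8 11 14 12 4 13 10 15)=[8, 1, 2, 3, 13, 5, 6, 7, 11, 9, 15, 14, 4, 10, 12, 0]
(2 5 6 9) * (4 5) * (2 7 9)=[0, 1, 4, 3, 5, 6, 2, 9, 8, 7]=(2 4 5 6)(7 9)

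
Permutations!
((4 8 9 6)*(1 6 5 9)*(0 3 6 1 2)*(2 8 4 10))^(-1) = (0 2 10 6 3)(5 9)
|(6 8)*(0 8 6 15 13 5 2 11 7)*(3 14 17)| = 24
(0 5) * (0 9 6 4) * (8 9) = (0 5 8 9 6 4) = [5, 1, 2, 3, 0, 8, 4, 7, 9, 6]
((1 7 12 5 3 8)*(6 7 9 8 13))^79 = ((1 9 8)(3 13 6 7 12 5))^79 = (1 9 8)(3 13 6 7 12 5)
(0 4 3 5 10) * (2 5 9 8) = (0 4 3 9 8 2 5 10) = [4, 1, 5, 9, 3, 10, 6, 7, 2, 8, 0]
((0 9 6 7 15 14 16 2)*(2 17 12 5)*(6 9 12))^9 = ((0 12 5 2)(6 7 15 14 16 17))^9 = (0 12 5 2)(6 14)(7 16)(15 17)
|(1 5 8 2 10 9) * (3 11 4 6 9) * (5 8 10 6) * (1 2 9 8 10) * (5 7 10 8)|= 30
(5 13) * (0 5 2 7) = (0 5 13 2 7) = [5, 1, 7, 3, 4, 13, 6, 0, 8, 9, 10, 11, 12, 2]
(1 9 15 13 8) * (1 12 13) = [0, 9, 2, 3, 4, 5, 6, 7, 12, 15, 10, 11, 13, 8, 14, 1] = (1 9 15)(8 12 13)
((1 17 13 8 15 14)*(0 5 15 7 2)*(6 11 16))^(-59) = (0 5 15 14 1 17 13 8 7 2)(6 11 16)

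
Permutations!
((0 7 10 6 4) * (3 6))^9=((0 7 10 3 6 4))^9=(0 3)(4 10)(6 7)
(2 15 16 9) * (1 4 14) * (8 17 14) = (1 4 8 17 14)(2 15 16 9) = [0, 4, 15, 3, 8, 5, 6, 7, 17, 2, 10, 11, 12, 13, 1, 16, 9, 14]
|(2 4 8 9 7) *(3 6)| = 10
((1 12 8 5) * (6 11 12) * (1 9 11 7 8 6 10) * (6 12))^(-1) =(12)(1 10)(5 8 7 6 11 9) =((12)(1 10)(5 9 11 6 7 8))^(-1)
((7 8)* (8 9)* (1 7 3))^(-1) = (1 3 8 9 7)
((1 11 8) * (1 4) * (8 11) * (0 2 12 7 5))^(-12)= ((0 2 12 7 5)(1 8 4))^(-12)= (0 7 2 5 12)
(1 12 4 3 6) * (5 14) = [0, 12, 2, 6, 3, 14, 1, 7, 8, 9, 10, 11, 4, 13, 5] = (1 12 4 3 6)(5 14)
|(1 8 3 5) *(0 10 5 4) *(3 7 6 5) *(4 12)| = |(0 10 3 12 4)(1 8 7 6 5)| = 5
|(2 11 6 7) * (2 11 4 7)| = 5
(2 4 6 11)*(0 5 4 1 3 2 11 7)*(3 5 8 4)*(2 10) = (11)(0 8 4 6 7)(1 5 3 10 2) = [8, 5, 1, 10, 6, 3, 7, 0, 4, 9, 2, 11]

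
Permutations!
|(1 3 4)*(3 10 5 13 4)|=|(1 10 5 13 4)|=5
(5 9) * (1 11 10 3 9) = (1 11 10 3 9 5) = [0, 11, 2, 9, 4, 1, 6, 7, 8, 5, 3, 10]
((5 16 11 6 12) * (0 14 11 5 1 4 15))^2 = ((0 14 11 6 12 1 4 15)(5 16))^2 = (16)(0 11 12 4)(1 15 14 6)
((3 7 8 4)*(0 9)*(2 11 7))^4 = ((0 9)(2 11 7 8 4 3))^4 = (2 4 7)(3 8 11)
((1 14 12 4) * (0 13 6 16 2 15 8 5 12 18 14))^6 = ((0 13 6 16 2 15 8 5 12 4 1)(14 18))^6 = (18)(0 8 13 5 6 12 16 4 2 1 15)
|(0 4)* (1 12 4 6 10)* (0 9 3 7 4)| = |(0 6 10 1 12)(3 7 4 9)| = 20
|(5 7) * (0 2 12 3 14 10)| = 6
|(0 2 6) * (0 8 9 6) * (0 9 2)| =|(2 9 6 8)| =4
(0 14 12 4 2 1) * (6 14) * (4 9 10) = (0 6 14 12 9 10 4 2 1) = [6, 0, 1, 3, 2, 5, 14, 7, 8, 10, 4, 11, 9, 13, 12]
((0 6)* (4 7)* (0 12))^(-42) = ((0 6 12)(4 7))^(-42) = (12)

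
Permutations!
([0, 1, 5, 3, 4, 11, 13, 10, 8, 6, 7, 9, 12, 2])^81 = [0, 1, 9, 3, 4, 6, 5, 10, 8, 2, 7, 13, 12, 11]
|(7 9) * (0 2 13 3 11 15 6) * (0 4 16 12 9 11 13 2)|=8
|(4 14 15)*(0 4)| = 4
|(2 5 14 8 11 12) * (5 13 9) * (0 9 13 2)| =|(0 9 5 14 8 11 12)| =7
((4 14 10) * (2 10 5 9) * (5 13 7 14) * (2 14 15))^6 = ((2 10 4 5 9 14 13 7 15))^6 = (2 13 5)(4 15 14)(7 9 10)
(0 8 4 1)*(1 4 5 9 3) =(0 8 5 9 3 1) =[8, 0, 2, 1, 4, 9, 6, 7, 5, 3]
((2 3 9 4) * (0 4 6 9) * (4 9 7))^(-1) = ((0 9 6 7 4 2 3))^(-1) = (0 3 2 4 7 6 9)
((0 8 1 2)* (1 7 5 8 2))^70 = ((0 2)(5 8 7))^70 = (5 8 7)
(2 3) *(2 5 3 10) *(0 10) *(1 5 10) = (0 1 5 3 10 2) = [1, 5, 0, 10, 4, 3, 6, 7, 8, 9, 2]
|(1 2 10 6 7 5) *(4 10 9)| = 8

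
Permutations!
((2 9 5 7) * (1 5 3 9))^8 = (9)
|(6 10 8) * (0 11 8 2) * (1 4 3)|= 6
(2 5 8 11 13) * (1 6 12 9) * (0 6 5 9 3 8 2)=[6, 5, 9, 8, 4, 2, 12, 7, 11, 1, 10, 13, 3, 0]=(0 6 12 3 8 11 13)(1 5 2 9)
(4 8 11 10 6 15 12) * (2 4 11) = (2 4 8)(6 15 12 11 10) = [0, 1, 4, 3, 8, 5, 15, 7, 2, 9, 6, 10, 11, 13, 14, 12]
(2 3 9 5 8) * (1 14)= (1 14)(2 3 9 5 8)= [0, 14, 3, 9, 4, 8, 6, 7, 2, 5, 10, 11, 12, 13, 1]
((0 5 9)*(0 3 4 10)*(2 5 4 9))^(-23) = (0 4 10)(2 5)(3 9)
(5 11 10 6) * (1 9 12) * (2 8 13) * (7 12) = (1 9 7 12)(2 8 13)(5 11 10 6) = [0, 9, 8, 3, 4, 11, 5, 12, 13, 7, 6, 10, 1, 2]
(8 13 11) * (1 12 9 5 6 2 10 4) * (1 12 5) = (1 5 6 2 10 4 12 9)(8 13 11) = [0, 5, 10, 3, 12, 6, 2, 7, 13, 1, 4, 8, 9, 11]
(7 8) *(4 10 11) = (4 10 11)(7 8) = [0, 1, 2, 3, 10, 5, 6, 8, 7, 9, 11, 4]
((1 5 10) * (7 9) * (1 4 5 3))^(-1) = ((1 3)(4 5 10)(7 9))^(-1) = (1 3)(4 10 5)(7 9)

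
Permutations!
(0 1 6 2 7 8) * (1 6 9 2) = [6, 9, 7, 3, 4, 5, 1, 8, 0, 2] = (0 6 1 9 2 7 8)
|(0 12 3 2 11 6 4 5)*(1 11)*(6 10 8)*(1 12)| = 24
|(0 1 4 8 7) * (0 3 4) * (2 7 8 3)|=2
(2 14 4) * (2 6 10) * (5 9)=[0, 1, 14, 3, 6, 9, 10, 7, 8, 5, 2, 11, 12, 13, 4]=(2 14 4 6 10)(5 9)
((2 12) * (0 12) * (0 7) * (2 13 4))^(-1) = (0 7 2 4 13 12)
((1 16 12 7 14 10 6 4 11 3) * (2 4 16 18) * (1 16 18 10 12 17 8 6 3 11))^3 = ((1 10 3 16 17 8 6 18 2 4)(7 14 12))^3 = (1 16 6 4 3 8 2 10 17 18)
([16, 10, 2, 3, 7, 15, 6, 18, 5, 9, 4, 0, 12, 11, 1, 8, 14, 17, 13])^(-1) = [11, 14, 2, 3, 10, 8, 6, 4, 15, 9, 1, 13, 12, 18, 16, 5, 0, 17, 7]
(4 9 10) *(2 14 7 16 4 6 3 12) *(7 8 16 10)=[0, 1, 14, 12, 9, 5, 3, 10, 16, 7, 6, 11, 2, 13, 8, 15, 4]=(2 14 8 16 4 9 7 10 6 3 12)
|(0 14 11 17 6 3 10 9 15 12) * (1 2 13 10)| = 13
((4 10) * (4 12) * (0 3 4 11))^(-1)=((0 3 4 10 12 11))^(-1)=(0 11 12 10 4 3)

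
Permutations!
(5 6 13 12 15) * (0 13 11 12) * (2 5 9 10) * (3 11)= (0 13)(2 5 6 3 11 12 15 9 10)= [13, 1, 5, 11, 4, 6, 3, 7, 8, 10, 2, 12, 15, 0, 14, 9]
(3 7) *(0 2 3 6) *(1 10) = [2, 10, 3, 7, 4, 5, 0, 6, 8, 9, 1] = (0 2 3 7 6)(1 10)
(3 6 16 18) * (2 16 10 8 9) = [0, 1, 16, 6, 4, 5, 10, 7, 9, 2, 8, 11, 12, 13, 14, 15, 18, 17, 3] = (2 16 18 3 6 10 8 9)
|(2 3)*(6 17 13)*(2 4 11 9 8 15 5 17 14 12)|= |(2 3 4 11 9 8 15 5 17 13 6 14 12)|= 13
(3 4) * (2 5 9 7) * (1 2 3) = (1 2 5 9 7 3 4) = [0, 2, 5, 4, 1, 9, 6, 3, 8, 7]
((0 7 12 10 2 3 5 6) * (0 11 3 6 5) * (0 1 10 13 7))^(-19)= (1 3 11 6 2 10)(7 13 12)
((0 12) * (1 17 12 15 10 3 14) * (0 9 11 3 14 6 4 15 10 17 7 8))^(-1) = (0 8 7 1 14 10)(3 11 9 12 17 15 4 6)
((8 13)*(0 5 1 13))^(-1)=(0 8 13 1 5)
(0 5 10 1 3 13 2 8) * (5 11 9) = (0 11 9 5 10 1 3 13 2 8) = [11, 3, 8, 13, 4, 10, 6, 7, 0, 5, 1, 9, 12, 2]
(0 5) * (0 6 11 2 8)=[5, 1, 8, 3, 4, 6, 11, 7, 0, 9, 10, 2]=(0 5 6 11 2 8)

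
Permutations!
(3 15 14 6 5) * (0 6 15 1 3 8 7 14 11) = (0 6 5 8 7 14 15 11)(1 3) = [6, 3, 2, 1, 4, 8, 5, 14, 7, 9, 10, 0, 12, 13, 15, 11]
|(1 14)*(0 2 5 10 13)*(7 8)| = |(0 2 5 10 13)(1 14)(7 8)| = 10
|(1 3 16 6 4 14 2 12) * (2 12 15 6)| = |(1 3 16 2 15 6 4 14 12)| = 9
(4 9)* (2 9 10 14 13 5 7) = (2 9 4 10 14 13 5 7) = [0, 1, 9, 3, 10, 7, 6, 2, 8, 4, 14, 11, 12, 5, 13]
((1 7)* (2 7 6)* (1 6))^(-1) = (2 6 7) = ((2 7 6))^(-1)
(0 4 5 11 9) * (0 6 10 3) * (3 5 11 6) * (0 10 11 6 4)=(3 10 5 4 6 11 9)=[0, 1, 2, 10, 6, 4, 11, 7, 8, 3, 5, 9]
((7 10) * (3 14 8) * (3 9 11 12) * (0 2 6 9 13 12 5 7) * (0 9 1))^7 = (0 1 6 2)(3 8 12 14 13)(5 10 11 7 9)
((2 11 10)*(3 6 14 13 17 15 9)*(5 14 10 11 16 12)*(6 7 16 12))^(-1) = (2 10 6 16 7 3 9 15 17 13 14 5 12)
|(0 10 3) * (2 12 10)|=|(0 2 12 10 3)|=5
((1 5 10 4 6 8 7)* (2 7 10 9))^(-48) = (10)(1 9 7 5 2)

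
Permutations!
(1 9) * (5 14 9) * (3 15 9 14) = (1 5 3 15 9) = [0, 5, 2, 15, 4, 3, 6, 7, 8, 1, 10, 11, 12, 13, 14, 9]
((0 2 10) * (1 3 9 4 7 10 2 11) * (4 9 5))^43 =(0 3 7 11 5 10 1 4)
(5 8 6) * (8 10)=(5 10 8 6)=[0, 1, 2, 3, 4, 10, 5, 7, 6, 9, 8]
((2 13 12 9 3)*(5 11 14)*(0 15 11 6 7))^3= (0 14 7 11 6 15 5)(2 9 13 3 12)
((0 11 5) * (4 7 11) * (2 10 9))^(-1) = (0 5 11 7 4)(2 9 10)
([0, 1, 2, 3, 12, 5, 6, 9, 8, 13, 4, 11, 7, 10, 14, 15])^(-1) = [0, 1, 2, 3, 10, 5, 6, 12, 8, 7, 13, 11, 4, 9, 14, 15]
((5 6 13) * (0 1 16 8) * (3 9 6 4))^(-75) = ((0 1 16 8)(3 9 6 13 5 4))^(-75) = (0 1 16 8)(3 13)(4 6)(5 9)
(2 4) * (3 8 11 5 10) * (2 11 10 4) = [0, 1, 2, 8, 11, 4, 6, 7, 10, 9, 3, 5] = (3 8 10)(4 11 5)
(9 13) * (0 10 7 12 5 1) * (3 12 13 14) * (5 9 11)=(0 10 7 13 11 5 1)(3 12 9 14)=[10, 0, 2, 12, 4, 1, 6, 13, 8, 14, 7, 5, 9, 11, 3]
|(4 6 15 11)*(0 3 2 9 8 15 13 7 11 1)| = 35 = |(0 3 2 9 8 15 1)(4 6 13 7 11)|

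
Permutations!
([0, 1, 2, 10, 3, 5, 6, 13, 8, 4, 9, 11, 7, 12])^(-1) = (3 4 9 10)(7 12 13)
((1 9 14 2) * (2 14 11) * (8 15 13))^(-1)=(1 2 11 9)(8 13 15)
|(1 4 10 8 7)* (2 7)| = 6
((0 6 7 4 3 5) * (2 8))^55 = ((0 6 7 4 3 5)(2 8))^55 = (0 6 7 4 3 5)(2 8)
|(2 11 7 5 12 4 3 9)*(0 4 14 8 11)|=30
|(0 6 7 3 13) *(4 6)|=|(0 4 6 7 3 13)|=6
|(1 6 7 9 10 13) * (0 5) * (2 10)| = 14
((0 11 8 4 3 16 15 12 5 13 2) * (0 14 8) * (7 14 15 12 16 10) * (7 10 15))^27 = (0 11)(2 3 13 4 5 8 12 14 16 7 15)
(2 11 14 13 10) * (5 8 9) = (2 11 14 13 10)(5 8 9) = [0, 1, 11, 3, 4, 8, 6, 7, 9, 5, 2, 14, 12, 10, 13]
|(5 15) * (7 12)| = 2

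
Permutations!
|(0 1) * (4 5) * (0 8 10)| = 4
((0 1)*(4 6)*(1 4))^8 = (6)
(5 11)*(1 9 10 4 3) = (1 9 10 4 3)(5 11) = [0, 9, 2, 1, 3, 11, 6, 7, 8, 10, 4, 5]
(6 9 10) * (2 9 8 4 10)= (2 9)(4 10 6 8)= [0, 1, 9, 3, 10, 5, 8, 7, 4, 2, 6]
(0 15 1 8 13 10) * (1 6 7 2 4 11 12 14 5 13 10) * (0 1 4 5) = (0 15 6 7 2 5 13 4 11 12 14)(1 8 10) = [15, 8, 5, 3, 11, 13, 7, 2, 10, 9, 1, 12, 14, 4, 0, 6]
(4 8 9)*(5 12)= (4 8 9)(5 12)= [0, 1, 2, 3, 8, 12, 6, 7, 9, 4, 10, 11, 5]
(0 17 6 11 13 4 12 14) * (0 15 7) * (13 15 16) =(0 17 6 11 15 7)(4 12 14 16 13) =[17, 1, 2, 3, 12, 5, 11, 0, 8, 9, 10, 15, 14, 4, 16, 7, 13, 6]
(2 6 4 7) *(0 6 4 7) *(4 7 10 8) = [6, 1, 7, 3, 0, 5, 10, 2, 4, 9, 8] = (0 6 10 8 4)(2 7)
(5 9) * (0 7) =(0 7)(5 9) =[7, 1, 2, 3, 4, 9, 6, 0, 8, 5]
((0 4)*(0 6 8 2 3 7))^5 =(0 3 8 4 7 2 6)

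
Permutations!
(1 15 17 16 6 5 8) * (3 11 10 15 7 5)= [0, 7, 2, 11, 4, 8, 3, 5, 1, 9, 15, 10, 12, 13, 14, 17, 6, 16]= (1 7 5 8)(3 11 10 15 17 16 6)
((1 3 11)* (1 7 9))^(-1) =(1 9 7 11 3)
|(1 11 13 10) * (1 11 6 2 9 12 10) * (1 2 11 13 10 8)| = |(1 6 11 10 13 2 9 12 8)| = 9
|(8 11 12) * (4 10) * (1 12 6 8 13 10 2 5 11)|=10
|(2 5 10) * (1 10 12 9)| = |(1 10 2 5 12 9)| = 6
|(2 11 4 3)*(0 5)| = 4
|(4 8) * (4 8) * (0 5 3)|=3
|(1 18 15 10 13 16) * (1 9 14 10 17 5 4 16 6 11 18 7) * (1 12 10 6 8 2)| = |(1 7 12 10 13 8 2)(4 16 9 14 6 11 18 15 17 5)| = 70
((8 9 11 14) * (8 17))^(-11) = ((8 9 11 14 17))^(-11) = (8 17 14 11 9)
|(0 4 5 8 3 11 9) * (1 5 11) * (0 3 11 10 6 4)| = 6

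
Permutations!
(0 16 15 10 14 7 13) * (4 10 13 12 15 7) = (0 16 7 12 15 13)(4 10 14) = [16, 1, 2, 3, 10, 5, 6, 12, 8, 9, 14, 11, 15, 0, 4, 13, 7]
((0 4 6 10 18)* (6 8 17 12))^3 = (0 17 10 4 12 18 8 6)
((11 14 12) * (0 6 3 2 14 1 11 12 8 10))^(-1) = (0 10 8 14 2 3 6)(1 11)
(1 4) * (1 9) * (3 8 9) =[0, 4, 2, 8, 3, 5, 6, 7, 9, 1] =(1 4 3 8 9)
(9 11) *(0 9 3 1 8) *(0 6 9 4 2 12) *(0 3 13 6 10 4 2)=(0 2 12 3 1 8 10 4)(6 9 11 13)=[2, 8, 12, 1, 0, 5, 9, 7, 10, 11, 4, 13, 3, 6]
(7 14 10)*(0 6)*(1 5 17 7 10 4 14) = (0 6)(1 5 17 7)(4 14) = [6, 5, 2, 3, 14, 17, 0, 1, 8, 9, 10, 11, 12, 13, 4, 15, 16, 7]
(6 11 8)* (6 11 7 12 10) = [0, 1, 2, 3, 4, 5, 7, 12, 11, 9, 6, 8, 10] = (6 7 12 10)(8 11)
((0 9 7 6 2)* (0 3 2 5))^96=(0 9 7 6 5)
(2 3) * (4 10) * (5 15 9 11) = (2 3)(4 10)(5 15 9 11) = [0, 1, 3, 2, 10, 15, 6, 7, 8, 11, 4, 5, 12, 13, 14, 9]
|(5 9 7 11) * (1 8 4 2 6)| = |(1 8 4 2 6)(5 9 7 11)| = 20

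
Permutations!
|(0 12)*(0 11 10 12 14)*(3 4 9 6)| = 12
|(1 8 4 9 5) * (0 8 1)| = |(0 8 4 9 5)| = 5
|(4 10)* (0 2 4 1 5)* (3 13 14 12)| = 12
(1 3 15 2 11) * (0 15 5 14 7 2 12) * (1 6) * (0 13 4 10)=(0 15 12 13 4 10)(1 3 5 14 7 2 11 6)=[15, 3, 11, 5, 10, 14, 1, 2, 8, 9, 0, 6, 13, 4, 7, 12]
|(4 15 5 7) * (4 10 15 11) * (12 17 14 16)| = 4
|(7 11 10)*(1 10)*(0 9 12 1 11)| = 6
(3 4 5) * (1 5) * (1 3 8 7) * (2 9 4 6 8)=(1 5 2 9 4 3 6 8 7)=[0, 5, 9, 6, 3, 2, 8, 1, 7, 4]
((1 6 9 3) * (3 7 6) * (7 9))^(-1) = ((9)(1 3)(6 7))^(-1) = (9)(1 3)(6 7)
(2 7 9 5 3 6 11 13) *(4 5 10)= (2 7 9 10 4 5 3 6 11 13)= [0, 1, 7, 6, 5, 3, 11, 9, 8, 10, 4, 13, 12, 2]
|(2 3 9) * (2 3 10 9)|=|(2 10 9 3)|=4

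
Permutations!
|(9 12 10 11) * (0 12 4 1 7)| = 8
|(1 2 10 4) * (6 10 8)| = 6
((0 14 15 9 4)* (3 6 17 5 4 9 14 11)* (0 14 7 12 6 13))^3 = (0 13 3 11)(4 7 17 14 12 5 15 6)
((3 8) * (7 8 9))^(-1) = ((3 9 7 8))^(-1) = (3 8 7 9)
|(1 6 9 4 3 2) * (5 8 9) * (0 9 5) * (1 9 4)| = |(0 4 3 2 9 1 6)(5 8)| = 14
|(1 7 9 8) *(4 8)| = 5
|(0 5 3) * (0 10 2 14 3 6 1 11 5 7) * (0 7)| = |(1 11 5 6)(2 14 3 10)| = 4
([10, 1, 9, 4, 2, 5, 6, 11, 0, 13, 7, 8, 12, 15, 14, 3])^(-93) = [7, 1, 15, 9, 13, 5, 6, 8, 10, 3, 11, 0, 12, 4, 14, 2]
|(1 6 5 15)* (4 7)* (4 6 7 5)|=|(1 7 6 4 5 15)|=6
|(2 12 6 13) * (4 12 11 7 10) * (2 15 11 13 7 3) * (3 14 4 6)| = 24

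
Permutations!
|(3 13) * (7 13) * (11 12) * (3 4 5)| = |(3 7 13 4 5)(11 12)| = 10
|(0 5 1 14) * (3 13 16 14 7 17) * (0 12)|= |(0 5 1 7 17 3 13 16 14 12)|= 10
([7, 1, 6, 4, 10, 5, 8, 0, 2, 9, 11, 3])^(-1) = [7, 1, 8, 11, 3, 5, 2, 0, 6, 9, 4, 10]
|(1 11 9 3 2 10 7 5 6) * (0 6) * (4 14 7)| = 12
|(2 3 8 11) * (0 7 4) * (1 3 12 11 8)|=6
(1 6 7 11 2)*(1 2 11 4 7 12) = (1 6 12)(4 7) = [0, 6, 2, 3, 7, 5, 12, 4, 8, 9, 10, 11, 1]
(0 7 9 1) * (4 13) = (0 7 9 1)(4 13) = [7, 0, 2, 3, 13, 5, 6, 9, 8, 1, 10, 11, 12, 4]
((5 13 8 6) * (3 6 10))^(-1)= ((3 6 5 13 8 10))^(-1)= (3 10 8 13 5 6)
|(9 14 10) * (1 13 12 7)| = 12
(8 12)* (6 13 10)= (6 13 10)(8 12)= [0, 1, 2, 3, 4, 5, 13, 7, 12, 9, 6, 11, 8, 10]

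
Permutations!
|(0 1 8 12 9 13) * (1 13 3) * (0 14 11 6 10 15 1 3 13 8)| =|(0 8 12 9 13 14 11 6 10 15 1)| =11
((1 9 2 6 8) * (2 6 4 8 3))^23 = (1 6 2 8 9 3 4)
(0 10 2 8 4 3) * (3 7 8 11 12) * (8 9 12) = (0 10 2 11 8 4 7 9 12 3) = [10, 1, 11, 0, 7, 5, 6, 9, 4, 12, 2, 8, 3]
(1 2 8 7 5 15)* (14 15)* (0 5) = (0 5 14 15 1 2 8 7) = [5, 2, 8, 3, 4, 14, 6, 0, 7, 9, 10, 11, 12, 13, 15, 1]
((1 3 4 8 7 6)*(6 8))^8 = ((1 3 4 6)(7 8))^8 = (8)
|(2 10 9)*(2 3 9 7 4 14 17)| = 6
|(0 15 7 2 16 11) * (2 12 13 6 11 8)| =21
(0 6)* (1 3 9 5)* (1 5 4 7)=(0 6)(1 3 9 4 7)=[6, 3, 2, 9, 7, 5, 0, 1, 8, 4]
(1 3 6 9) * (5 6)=(1 3 5 6 9)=[0, 3, 2, 5, 4, 6, 9, 7, 8, 1]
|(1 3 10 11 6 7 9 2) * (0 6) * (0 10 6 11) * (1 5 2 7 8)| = |(0 11 10)(1 3 6 8)(2 5)(7 9)| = 12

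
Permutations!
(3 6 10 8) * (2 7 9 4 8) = (2 7 9 4 8 3 6 10) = [0, 1, 7, 6, 8, 5, 10, 9, 3, 4, 2]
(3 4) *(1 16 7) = (1 16 7)(3 4) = [0, 16, 2, 4, 3, 5, 6, 1, 8, 9, 10, 11, 12, 13, 14, 15, 7]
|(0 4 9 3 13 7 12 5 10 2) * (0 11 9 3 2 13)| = |(0 4 3)(2 11 9)(5 10 13 7 12)| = 15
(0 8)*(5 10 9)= (0 8)(5 10 9)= [8, 1, 2, 3, 4, 10, 6, 7, 0, 5, 9]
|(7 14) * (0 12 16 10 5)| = 10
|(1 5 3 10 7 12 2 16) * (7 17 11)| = 10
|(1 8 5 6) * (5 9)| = |(1 8 9 5 6)| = 5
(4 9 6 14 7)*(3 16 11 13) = (3 16 11 13)(4 9 6 14 7) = [0, 1, 2, 16, 9, 5, 14, 4, 8, 6, 10, 13, 12, 3, 7, 15, 11]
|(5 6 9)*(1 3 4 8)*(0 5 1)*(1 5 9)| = 8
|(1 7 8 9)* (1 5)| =5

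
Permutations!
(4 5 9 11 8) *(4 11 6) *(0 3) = (0 3)(4 5 9 6)(8 11) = [3, 1, 2, 0, 5, 9, 4, 7, 11, 6, 10, 8]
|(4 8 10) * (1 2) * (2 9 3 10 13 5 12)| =10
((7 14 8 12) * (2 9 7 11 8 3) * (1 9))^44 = ((1 9 7 14 3 2)(8 12 11))^44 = (1 7 3)(2 9 14)(8 11 12)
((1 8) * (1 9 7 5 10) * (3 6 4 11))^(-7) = (1 10 5 7 9 8)(3 6 4 11)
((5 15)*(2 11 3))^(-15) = ((2 11 3)(5 15))^(-15) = (5 15)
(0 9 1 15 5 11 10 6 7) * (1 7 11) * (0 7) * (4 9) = (0 4 9)(1 15 5)(6 11 10) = [4, 15, 2, 3, 9, 1, 11, 7, 8, 0, 6, 10, 12, 13, 14, 5]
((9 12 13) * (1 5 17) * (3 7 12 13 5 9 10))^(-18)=(17)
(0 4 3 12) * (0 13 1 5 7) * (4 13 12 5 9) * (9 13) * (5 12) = (0 9 4 3 12 5 7)(1 13) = [9, 13, 2, 12, 3, 7, 6, 0, 8, 4, 10, 11, 5, 1]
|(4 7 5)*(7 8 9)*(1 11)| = 10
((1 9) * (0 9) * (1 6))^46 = (0 6)(1 9)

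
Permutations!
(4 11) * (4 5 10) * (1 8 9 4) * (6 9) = (1 8 6 9 4 11 5 10) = [0, 8, 2, 3, 11, 10, 9, 7, 6, 4, 1, 5]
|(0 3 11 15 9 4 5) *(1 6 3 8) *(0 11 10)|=|(0 8 1 6 3 10)(4 5 11 15 9)|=30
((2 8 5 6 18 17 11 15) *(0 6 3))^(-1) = ((0 6 18 17 11 15 2 8 5 3))^(-1) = (0 3 5 8 2 15 11 17 18 6)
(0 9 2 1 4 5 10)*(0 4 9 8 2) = (0 8 2 1 9)(4 5 10) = [8, 9, 1, 3, 5, 10, 6, 7, 2, 0, 4]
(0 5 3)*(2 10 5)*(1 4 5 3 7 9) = (0 2 10 3)(1 4 5 7 9) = [2, 4, 10, 0, 5, 7, 6, 9, 8, 1, 3]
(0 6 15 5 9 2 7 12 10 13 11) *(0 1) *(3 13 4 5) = [6, 0, 7, 13, 5, 9, 15, 12, 8, 2, 4, 1, 10, 11, 14, 3] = (0 6 15 3 13 11 1)(2 7 12 10 4 5 9)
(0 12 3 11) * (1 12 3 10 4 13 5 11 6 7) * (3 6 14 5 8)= (0 6 7 1 12 10 4 13 8 3 14 5 11)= [6, 12, 2, 14, 13, 11, 7, 1, 3, 9, 4, 0, 10, 8, 5]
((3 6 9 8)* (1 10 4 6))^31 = (1 6 3 4 8 10 9)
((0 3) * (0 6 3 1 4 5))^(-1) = (0 5 4 1)(3 6) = ((0 1 4 5)(3 6))^(-1)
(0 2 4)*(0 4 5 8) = (0 2 5 8) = [2, 1, 5, 3, 4, 8, 6, 7, 0]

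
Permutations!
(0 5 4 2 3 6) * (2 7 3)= (0 5 4 7 3 6)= [5, 1, 2, 6, 7, 4, 0, 3]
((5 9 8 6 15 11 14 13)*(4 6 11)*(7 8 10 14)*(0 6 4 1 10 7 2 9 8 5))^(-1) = (0 13 14 10 1 15 6)(2 11 8 5 7 9)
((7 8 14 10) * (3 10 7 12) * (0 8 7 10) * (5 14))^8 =(0 8 5 14 10 12 3)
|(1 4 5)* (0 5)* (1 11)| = |(0 5 11 1 4)| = 5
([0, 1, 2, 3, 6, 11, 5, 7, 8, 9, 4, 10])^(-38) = (4 5 10 6 11)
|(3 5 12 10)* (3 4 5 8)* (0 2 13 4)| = 14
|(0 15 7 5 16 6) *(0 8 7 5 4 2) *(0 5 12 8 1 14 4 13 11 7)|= |(0 15 12 8)(1 14 4 2 5 16 6)(7 13 11)|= 84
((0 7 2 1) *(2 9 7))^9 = (7 9)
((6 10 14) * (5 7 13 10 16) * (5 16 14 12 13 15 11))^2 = (16)(5 15)(7 11)(10 13 12)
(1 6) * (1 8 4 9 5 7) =[0, 6, 2, 3, 9, 7, 8, 1, 4, 5] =(1 6 8 4 9 5 7)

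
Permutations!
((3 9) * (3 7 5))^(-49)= ((3 9 7 5))^(-49)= (3 5 7 9)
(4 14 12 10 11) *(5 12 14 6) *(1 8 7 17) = (1 8 7 17)(4 6 5 12 10 11) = [0, 8, 2, 3, 6, 12, 5, 17, 7, 9, 11, 4, 10, 13, 14, 15, 16, 1]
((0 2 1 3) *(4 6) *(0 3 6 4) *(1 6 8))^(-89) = (0 2 6)(1 8)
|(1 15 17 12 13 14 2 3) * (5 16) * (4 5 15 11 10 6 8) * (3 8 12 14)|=56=|(1 11 10 6 12 13 3)(2 8 4 5 16 15 17 14)|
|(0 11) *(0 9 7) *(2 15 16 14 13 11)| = |(0 2 15 16 14 13 11 9 7)| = 9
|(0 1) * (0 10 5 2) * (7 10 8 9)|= |(0 1 8 9 7 10 5 2)|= 8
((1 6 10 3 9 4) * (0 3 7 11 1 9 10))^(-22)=(0 6 1 11 7 10 3)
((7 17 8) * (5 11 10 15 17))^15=((5 11 10 15 17 8 7))^15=(5 11 10 15 17 8 7)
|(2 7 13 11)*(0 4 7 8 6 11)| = 4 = |(0 4 7 13)(2 8 6 11)|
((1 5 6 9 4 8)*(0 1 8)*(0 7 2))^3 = ((0 1 5 6 9 4 7 2))^3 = (0 6 7 1 9 2 5 4)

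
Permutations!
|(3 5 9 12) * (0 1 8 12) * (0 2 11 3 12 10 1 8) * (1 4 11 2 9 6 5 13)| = |(0 8 10 4 11 3 13 1)(5 6)| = 8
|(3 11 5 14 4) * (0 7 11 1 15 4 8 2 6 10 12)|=|(0 7 11 5 14 8 2 6 10 12)(1 15 4 3)|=20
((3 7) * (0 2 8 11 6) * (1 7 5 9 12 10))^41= (0 2 8 11 6)(1 10 12 9 5 3 7)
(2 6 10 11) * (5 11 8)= (2 6 10 8 5 11)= [0, 1, 6, 3, 4, 11, 10, 7, 5, 9, 8, 2]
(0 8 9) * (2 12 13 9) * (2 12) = (0 8 12 13 9) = [8, 1, 2, 3, 4, 5, 6, 7, 12, 0, 10, 11, 13, 9]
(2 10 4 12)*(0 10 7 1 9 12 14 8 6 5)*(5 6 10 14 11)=(0 14 8 10 4 11 5)(1 9 12 2 7)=[14, 9, 7, 3, 11, 0, 6, 1, 10, 12, 4, 5, 2, 13, 8]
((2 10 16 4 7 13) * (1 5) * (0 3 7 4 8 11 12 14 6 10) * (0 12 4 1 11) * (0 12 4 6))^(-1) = ((0 3 7 13 2 4 1 5 11 6 10 16 8 12 14))^(-1) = (0 14 12 8 16 10 6 11 5 1 4 2 13 7 3)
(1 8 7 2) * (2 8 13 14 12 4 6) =(1 13 14 12 4 6 2)(7 8) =[0, 13, 1, 3, 6, 5, 2, 8, 7, 9, 10, 11, 4, 14, 12]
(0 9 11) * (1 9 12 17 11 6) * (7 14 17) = (0 12 7 14 17 11)(1 9 6) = [12, 9, 2, 3, 4, 5, 1, 14, 8, 6, 10, 0, 7, 13, 17, 15, 16, 11]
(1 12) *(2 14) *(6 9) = [0, 12, 14, 3, 4, 5, 9, 7, 8, 6, 10, 11, 1, 13, 2] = (1 12)(2 14)(6 9)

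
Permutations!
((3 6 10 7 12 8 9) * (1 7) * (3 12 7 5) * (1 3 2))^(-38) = ((1 5 2)(3 6 10)(8 9 12))^(-38) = (1 5 2)(3 6 10)(8 9 12)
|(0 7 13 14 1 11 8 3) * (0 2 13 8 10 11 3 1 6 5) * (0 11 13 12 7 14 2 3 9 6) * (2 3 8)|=18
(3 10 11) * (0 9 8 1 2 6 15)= (0 9 8 1 2 6 15)(3 10 11)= [9, 2, 6, 10, 4, 5, 15, 7, 1, 8, 11, 3, 12, 13, 14, 0]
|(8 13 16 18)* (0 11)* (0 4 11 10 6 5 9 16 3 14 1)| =12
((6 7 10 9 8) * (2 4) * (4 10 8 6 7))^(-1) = ((2 10 9 6 4)(7 8))^(-1) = (2 4 6 9 10)(7 8)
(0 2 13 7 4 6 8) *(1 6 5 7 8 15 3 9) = [2, 6, 13, 9, 5, 7, 15, 4, 0, 1, 10, 11, 12, 8, 14, 3] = (0 2 13 8)(1 6 15 3 9)(4 5 7)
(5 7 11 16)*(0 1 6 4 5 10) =(0 1 6 4 5 7 11 16 10) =[1, 6, 2, 3, 5, 7, 4, 11, 8, 9, 0, 16, 12, 13, 14, 15, 10]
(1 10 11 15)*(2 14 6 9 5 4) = (1 10 11 15)(2 14 6 9 5 4) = [0, 10, 14, 3, 2, 4, 9, 7, 8, 5, 11, 15, 12, 13, 6, 1]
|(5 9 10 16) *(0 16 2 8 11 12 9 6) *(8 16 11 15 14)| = 9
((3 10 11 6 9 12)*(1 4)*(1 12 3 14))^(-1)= (1 14 12 4)(3 9 6 11 10)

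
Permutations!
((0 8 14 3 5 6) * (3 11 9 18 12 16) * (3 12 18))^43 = (18)(0 11 5 8 9 6 14 3)(12 16)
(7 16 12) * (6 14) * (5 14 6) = (5 14)(7 16 12) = [0, 1, 2, 3, 4, 14, 6, 16, 8, 9, 10, 11, 7, 13, 5, 15, 12]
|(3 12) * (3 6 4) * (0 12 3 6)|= 2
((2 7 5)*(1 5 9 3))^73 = ((1 5 2 7 9 3))^73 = (1 5 2 7 9 3)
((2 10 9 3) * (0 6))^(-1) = (0 6)(2 3 9 10)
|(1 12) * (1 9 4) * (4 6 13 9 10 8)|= |(1 12 10 8 4)(6 13 9)|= 15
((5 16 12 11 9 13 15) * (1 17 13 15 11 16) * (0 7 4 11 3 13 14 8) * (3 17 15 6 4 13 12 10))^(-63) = (0 17)(3 12 16 10)(4 11 9 6)(7 14)(8 13)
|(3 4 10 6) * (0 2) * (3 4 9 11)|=6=|(0 2)(3 9 11)(4 10 6)|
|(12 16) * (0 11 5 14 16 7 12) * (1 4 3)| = |(0 11 5 14 16)(1 4 3)(7 12)| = 30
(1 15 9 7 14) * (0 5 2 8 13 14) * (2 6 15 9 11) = (0 5 6 15 11 2 8 13 14 1 9 7) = [5, 9, 8, 3, 4, 6, 15, 0, 13, 7, 10, 2, 12, 14, 1, 11]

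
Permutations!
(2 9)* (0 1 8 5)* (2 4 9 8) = (0 1 2 8 5)(4 9) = [1, 2, 8, 3, 9, 0, 6, 7, 5, 4]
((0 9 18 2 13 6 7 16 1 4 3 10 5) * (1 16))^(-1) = (0 5 10 3 4 1 7 6 13 2 18 9) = ((0 9 18 2 13 6 7 1 4 3 10 5))^(-1)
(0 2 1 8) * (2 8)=(0 8)(1 2)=[8, 2, 1, 3, 4, 5, 6, 7, 0]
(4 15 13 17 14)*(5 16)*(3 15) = [0, 1, 2, 15, 3, 16, 6, 7, 8, 9, 10, 11, 12, 17, 4, 13, 5, 14] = (3 15 13 17 14 4)(5 16)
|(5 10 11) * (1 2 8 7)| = 12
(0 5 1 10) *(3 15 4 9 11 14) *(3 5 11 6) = [11, 10, 2, 15, 9, 1, 3, 7, 8, 6, 0, 14, 12, 13, 5, 4] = (0 11 14 5 1 10)(3 15 4 9 6)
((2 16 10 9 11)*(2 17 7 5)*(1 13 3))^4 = ((1 13 3)(2 16 10 9 11 17 7 5))^4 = (1 13 3)(2 11)(5 9)(7 10)(16 17)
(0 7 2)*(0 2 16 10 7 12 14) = (0 12 14)(7 16 10) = [12, 1, 2, 3, 4, 5, 6, 16, 8, 9, 7, 11, 14, 13, 0, 15, 10]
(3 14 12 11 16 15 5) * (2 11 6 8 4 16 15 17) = (2 11 15 5 3 14 12 6 8 4 16 17) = [0, 1, 11, 14, 16, 3, 8, 7, 4, 9, 10, 15, 6, 13, 12, 5, 17, 2]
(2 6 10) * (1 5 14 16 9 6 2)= (1 5 14 16 9 6 10)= [0, 5, 2, 3, 4, 14, 10, 7, 8, 6, 1, 11, 12, 13, 16, 15, 9]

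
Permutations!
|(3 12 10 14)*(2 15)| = 4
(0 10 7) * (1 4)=(0 10 7)(1 4)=[10, 4, 2, 3, 1, 5, 6, 0, 8, 9, 7]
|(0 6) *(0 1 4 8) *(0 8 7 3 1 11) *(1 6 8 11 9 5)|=|(0 8 11)(1 4 7 3 6 9 5)|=21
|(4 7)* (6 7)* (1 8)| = |(1 8)(4 6 7)| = 6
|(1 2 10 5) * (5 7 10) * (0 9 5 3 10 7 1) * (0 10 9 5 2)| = |(0 5 10 1)(2 3 9)| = 12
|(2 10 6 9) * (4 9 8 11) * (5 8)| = 8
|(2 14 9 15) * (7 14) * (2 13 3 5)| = |(2 7 14 9 15 13 3 5)| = 8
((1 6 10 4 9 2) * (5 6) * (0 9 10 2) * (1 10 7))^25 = (0 9)(1 10 5 4 6 7 2)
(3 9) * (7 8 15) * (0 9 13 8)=(0 9 3 13 8 15 7)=[9, 1, 2, 13, 4, 5, 6, 0, 15, 3, 10, 11, 12, 8, 14, 7]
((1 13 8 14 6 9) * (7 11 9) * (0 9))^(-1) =(0 11 7 6 14 8 13 1 9)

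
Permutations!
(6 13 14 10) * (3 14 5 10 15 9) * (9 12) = (3 14 15 12 9)(5 10 6 13) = [0, 1, 2, 14, 4, 10, 13, 7, 8, 3, 6, 11, 9, 5, 15, 12]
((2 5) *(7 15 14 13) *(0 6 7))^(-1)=(0 13 14 15 7 6)(2 5)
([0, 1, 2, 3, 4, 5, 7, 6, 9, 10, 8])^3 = [0, 1, 2, 3, 4, 5, 7, 6, 8, 9, 10]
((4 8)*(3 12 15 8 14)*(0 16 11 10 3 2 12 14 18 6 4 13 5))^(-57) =(18)(0 10 2 8)(3 12 13 16)(5 11 14 15)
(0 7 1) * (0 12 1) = (0 7)(1 12) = [7, 12, 2, 3, 4, 5, 6, 0, 8, 9, 10, 11, 1]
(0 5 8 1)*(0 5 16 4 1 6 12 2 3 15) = (0 16 4 1 5 8 6 12 2 3 15) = [16, 5, 3, 15, 1, 8, 12, 7, 6, 9, 10, 11, 2, 13, 14, 0, 4]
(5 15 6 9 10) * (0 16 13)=(0 16 13)(5 15 6 9 10)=[16, 1, 2, 3, 4, 15, 9, 7, 8, 10, 5, 11, 12, 0, 14, 6, 13]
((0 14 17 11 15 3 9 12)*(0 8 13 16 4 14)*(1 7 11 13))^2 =(1 11 3 12)(4 17 16 14 13)(7 15 9 8)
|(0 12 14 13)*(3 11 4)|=12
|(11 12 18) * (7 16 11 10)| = 6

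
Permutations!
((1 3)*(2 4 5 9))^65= (1 3)(2 4 5 9)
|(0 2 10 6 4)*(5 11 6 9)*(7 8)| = 8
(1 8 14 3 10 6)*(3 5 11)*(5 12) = (1 8 14 12 5 11 3 10 6) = [0, 8, 2, 10, 4, 11, 1, 7, 14, 9, 6, 3, 5, 13, 12]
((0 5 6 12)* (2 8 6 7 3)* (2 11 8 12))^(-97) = ((0 5 7 3 11 8 6 2 12))^(-97) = (0 7 11 6 12 5 3 8 2)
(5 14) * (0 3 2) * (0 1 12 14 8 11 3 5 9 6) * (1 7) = [5, 12, 7, 2, 4, 8, 0, 1, 11, 6, 10, 3, 14, 13, 9] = (0 5 8 11 3 2 7 1 12 14 9 6)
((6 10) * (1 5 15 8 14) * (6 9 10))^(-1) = (1 14 8 15 5)(9 10)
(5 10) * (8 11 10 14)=[0, 1, 2, 3, 4, 14, 6, 7, 11, 9, 5, 10, 12, 13, 8]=(5 14 8 11 10)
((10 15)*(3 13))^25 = ((3 13)(10 15))^25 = (3 13)(10 15)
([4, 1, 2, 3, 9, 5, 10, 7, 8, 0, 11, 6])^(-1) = (0 9 4)(6 11 10)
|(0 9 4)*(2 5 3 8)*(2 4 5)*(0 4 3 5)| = 2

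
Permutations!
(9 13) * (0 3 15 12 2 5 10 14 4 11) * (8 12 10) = [3, 1, 5, 15, 11, 8, 6, 7, 12, 13, 14, 0, 2, 9, 4, 10] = (0 3 15 10 14 4 11)(2 5 8 12)(9 13)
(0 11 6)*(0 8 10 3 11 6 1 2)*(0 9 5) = (0 6 8 10 3 11 1 2 9 5) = [6, 2, 9, 11, 4, 0, 8, 7, 10, 5, 3, 1]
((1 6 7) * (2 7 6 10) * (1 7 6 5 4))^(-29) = ((1 10 2 6 5 4))^(-29) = (1 10 2 6 5 4)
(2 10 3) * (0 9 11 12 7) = [9, 1, 10, 2, 4, 5, 6, 0, 8, 11, 3, 12, 7] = (0 9 11 12 7)(2 10 3)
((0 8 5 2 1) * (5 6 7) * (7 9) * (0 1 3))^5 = ((0 8 6 9 7 5 2 3))^5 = (0 5 6 3 7 8 2 9)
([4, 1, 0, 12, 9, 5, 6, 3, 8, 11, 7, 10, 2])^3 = [11, 1, 9, 0, 10, 5, 6, 2, 8, 7, 12, 3, 4]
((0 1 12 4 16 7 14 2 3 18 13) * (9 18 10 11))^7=(0 2)(1 3)(4 11)(7 18)(9 16)(10 12)(13 14)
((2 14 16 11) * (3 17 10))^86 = (2 16)(3 10 17)(11 14)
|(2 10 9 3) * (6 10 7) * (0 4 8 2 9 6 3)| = |(0 4 8 2 7 3 9)(6 10)| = 14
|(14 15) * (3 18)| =|(3 18)(14 15)| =2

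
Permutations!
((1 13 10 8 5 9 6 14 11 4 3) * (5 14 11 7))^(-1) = (1 3 4 11 6 9 5 7 14 8 10 13)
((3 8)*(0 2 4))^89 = (0 4 2)(3 8)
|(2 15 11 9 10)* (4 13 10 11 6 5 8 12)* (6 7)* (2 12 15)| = 20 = |(4 13 10 12)(5 8 15 7 6)(9 11)|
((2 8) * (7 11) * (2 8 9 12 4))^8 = (12)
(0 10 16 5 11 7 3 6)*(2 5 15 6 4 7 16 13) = (0 10 13 2 5 11 16 15 6)(3 4 7) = [10, 1, 5, 4, 7, 11, 0, 3, 8, 9, 13, 16, 12, 2, 14, 6, 15]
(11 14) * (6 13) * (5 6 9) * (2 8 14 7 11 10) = (2 8 14 10)(5 6 13 9)(7 11) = [0, 1, 8, 3, 4, 6, 13, 11, 14, 5, 2, 7, 12, 9, 10]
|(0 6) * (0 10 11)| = |(0 6 10 11)| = 4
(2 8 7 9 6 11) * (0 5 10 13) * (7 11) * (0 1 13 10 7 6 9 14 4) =(0 5 7 14 4)(1 13)(2 8 11) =[5, 13, 8, 3, 0, 7, 6, 14, 11, 9, 10, 2, 12, 1, 4]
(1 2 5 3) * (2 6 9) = (1 6 9 2 5 3) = [0, 6, 5, 1, 4, 3, 9, 7, 8, 2]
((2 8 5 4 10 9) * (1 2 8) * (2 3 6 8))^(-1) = (1 2 9 10 4 5 8 6 3)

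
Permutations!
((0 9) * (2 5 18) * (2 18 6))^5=((18)(0 9)(2 5 6))^5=(18)(0 9)(2 6 5)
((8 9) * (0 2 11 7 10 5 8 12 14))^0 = (14)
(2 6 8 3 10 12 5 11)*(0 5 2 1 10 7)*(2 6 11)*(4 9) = [5, 10, 11, 7, 9, 2, 8, 0, 3, 4, 12, 1, 6] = (0 5 2 11 1 10 12 6 8 3 7)(4 9)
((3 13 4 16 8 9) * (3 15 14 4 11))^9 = (4 9)(8 14)(15 16)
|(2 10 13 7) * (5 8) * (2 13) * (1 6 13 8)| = |(1 6 13 7 8 5)(2 10)| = 6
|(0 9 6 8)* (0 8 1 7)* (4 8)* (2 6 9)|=10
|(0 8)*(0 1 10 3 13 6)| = |(0 8 1 10 3 13 6)| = 7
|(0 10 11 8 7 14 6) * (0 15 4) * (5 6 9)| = 11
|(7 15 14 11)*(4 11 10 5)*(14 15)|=|(15)(4 11 7 14 10 5)|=6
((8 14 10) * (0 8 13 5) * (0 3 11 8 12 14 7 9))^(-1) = (0 9 7 8 11 3 5 13 10 14 12)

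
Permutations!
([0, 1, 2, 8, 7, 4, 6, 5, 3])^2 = [0, 1, 2, 3, 5, 7, 6, 4, 8]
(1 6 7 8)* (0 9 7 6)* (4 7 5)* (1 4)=(0 9 5 1)(4 7 8)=[9, 0, 2, 3, 7, 1, 6, 8, 4, 5]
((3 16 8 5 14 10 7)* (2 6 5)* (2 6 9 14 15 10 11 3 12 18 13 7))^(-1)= ((2 9 14 11 3 16 8 6 5 15 10)(7 12 18 13))^(-1)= (2 10 15 5 6 8 16 3 11 14 9)(7 13 18 12)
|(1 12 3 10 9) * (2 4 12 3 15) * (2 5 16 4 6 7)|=|(1 3 10 9)(2 6 7)(4 12 15 5 16)|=60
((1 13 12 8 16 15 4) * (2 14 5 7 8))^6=(1 7 13 8 12 16 2 15 14 4 5)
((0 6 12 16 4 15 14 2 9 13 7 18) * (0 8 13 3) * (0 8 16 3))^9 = ((0 6 12 3 8 13 7 18 16 4 15 14 2 9))^9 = (0 4 8 9 16 3 2 18 12 14 7 6 15 13)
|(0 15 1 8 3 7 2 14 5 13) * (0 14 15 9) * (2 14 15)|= |(0 9)(1 8 3 7 14 5 13 15)|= 8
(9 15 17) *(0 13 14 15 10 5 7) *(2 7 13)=(0 2 7)(5 13 14 15 17 9 10)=[2, 1, 7, 3, 4, 13, 6, 0, 8, 10, 5, 11, 12, 14, 15, 17, 16, 9]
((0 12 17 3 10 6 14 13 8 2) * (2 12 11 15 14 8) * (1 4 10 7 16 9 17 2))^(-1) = ((0 11 15 14 13 1 4 10 6 8 12 2)(3 7 16 9 17))^(-1) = (0 2 12 8 6 10 4 1 13 14 15 11)(3 17 9 16 7)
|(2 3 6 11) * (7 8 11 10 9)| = |(2 3 6 10 9 7 8 11)| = 8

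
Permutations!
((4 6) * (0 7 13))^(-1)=((0 7 13)(4 6))^(-1)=(0 13 7)(4 6)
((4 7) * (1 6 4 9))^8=(1 7 6 9 4)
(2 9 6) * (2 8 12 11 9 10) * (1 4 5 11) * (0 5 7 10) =(0 5 11 9 6 8 12 1 4 7 10 2) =[5, 4, 0, 3, 7, 11, 8, 10, 12, 6, 2, 9, 1]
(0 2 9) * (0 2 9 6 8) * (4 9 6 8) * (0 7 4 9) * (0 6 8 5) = (0 8 7 4 6 9 2 5) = [8, 1, 5, 3, 6, 0, 9, 4, 7, 2]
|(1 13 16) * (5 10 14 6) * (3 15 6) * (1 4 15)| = 10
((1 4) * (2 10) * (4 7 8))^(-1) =(1 4 8 7)(2 10)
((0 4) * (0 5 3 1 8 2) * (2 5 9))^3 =(0 2 9 4)(1 3 5 8)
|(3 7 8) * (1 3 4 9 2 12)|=8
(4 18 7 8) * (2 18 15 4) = [0, 1, 18, 3, 15, 5, 6, 8, 2, 9, 10, 11, 12, 13, 14, 4, 16, 17, 7] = (2 18 7 8)(4 15)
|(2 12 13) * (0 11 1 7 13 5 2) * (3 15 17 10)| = |(0 11 1 7 13)(2 12 5)(3 15 17 10)| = 60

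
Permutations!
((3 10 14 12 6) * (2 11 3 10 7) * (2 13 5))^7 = (2 11 3 7 13 5)(6 12 14 10)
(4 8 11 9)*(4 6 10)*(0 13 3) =[13, 1, 2, 0, 8, 5, 10, 7, 11, 6, 4, 9, 12, 3] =(0 13 3)(4 8 11 9 6 10)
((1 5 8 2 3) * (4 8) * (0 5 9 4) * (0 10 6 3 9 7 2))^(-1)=((0 5 10 6 3 1 7 2 9 4 8))^(-1)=(0 8 4 9 2 7 1 3 6 10 5)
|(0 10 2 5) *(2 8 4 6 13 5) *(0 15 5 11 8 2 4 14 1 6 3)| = 30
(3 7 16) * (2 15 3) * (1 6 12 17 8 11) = (1 6 12 17 8 11)(2 15 3 7 16) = [0, 6, 15, 7, 4, 5, 12, 16, 11, 9, 10, 1, 17, 13, 14, 3, 2, 8]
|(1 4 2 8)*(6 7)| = 4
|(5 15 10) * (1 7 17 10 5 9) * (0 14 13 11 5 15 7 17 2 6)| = |(0 14 13 11 5 7 2 6)(1 17 10 9)| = 8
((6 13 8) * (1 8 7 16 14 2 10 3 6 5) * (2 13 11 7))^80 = ((1 8 5)(2 10 3 6 11 7 16 14 13))^80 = (1 5 8)(2 13 14 16 7 11 6 3 10)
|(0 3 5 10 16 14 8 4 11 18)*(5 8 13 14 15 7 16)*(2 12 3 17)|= 18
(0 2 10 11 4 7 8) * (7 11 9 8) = (0 2 10 9 8)(4 11) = [2, 1, 10, 3, 11, 5, 6, 7, 0, 8, 9, 4]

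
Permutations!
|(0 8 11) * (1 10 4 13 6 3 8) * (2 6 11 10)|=10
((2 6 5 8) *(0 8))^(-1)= ((0 8 2 6 5))^(-1)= (0 5 6 2 8)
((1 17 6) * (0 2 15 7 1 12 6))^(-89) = ((0 2 15 7 1 17)(6 12))^(-89) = (0 2 15 7 1 17)(6 12)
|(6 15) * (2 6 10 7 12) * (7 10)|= |(2 6 15 7 12)|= 5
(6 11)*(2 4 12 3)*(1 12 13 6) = (1 12 3 2 4 13 6 11) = [0, 12, 4, 2, 13, 5, 11, 7, 8, 9, 10, 1, 3, 6]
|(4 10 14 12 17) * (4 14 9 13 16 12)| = 8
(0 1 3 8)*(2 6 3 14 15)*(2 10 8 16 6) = (0 1 14 15 10 8)(3 16 6) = [1, 14, 2, 16, 4, 5, 3, 7, 0, 9, 8, 11, 12, 13, 15, 10, 6]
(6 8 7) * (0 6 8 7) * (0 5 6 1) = (0 1)(5 6 7 8) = [1, 0, 2, 3, 4, 6, 7, 8, 5]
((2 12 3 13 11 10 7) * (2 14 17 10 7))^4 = (2 11 10 13 17 3 14 12 7)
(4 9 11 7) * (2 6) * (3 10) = [0, 1, 6, 10, 9, 5, 2, 4, 8, 11, 3, 7] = (2 6)(3 10)(4 9 11 7)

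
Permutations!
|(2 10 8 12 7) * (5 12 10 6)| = 10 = |(2 6 5 12 7)(8 10)|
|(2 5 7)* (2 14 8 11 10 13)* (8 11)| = |(2 5 7 14 11 10 13)| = 7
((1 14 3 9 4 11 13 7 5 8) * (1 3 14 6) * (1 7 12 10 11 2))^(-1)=(14)(1 2 4 9 3 8 5 7 6)(10 12 13 11)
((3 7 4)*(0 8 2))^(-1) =(0 2 8)(3 4 7)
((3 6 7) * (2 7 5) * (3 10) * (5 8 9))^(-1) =(2 5 9 8 6 3 10 7)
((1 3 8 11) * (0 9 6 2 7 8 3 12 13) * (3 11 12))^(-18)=(0 12 7 6)(2 9 13 8)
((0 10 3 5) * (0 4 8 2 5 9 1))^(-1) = ((0 10 3 9 1)(2 5 4 8))^(-1) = (0 1 9 3 10)(2 8 4 5)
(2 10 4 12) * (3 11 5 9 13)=(2 10 4 12)(3 11 5 9 13)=[0, 1, 10, 11, 12, 9, 6, 7, 8, 13, 4, 5, 2, 3]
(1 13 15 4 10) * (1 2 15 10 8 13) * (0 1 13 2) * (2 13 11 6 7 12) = (0 1 11 6 7 12 2 15 4 8 13 10) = [1, 11, 15, 3, 8, 5, 7, 12, 13, 9, 0, 6, 2, 10, 14, 4]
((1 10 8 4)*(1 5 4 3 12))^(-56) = ((1 10 8 3 12)(4 5))^(-56) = (1 12 3 8 10)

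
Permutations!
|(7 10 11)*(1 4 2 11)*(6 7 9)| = 8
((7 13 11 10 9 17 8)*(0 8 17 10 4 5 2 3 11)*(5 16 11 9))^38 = (17)(0 7)(2 10 3 5 9)(4 11 16)(8 13)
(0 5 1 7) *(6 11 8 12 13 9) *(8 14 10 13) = (0 5 1 7)(6 11 14 10 13 9)(8 12) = [5, 7, 2, 3, 4, 1, 11, 0, 12, 6, 13, 14, 8, 9, 10]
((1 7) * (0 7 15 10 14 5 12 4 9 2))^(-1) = ((0 7 1 15 10 14 5 12 4 9 2))^(-1) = (0 2 9 4 12 5 14 10 15 1 7)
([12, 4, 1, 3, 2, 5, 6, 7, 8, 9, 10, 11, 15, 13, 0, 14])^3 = (0 14 15 12)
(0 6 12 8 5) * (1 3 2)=(0 6 12 8 5)(1 3 2)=[6, 3, 1, 2, 4, 0, 12, 7, 5, 9, 10, 11, 8]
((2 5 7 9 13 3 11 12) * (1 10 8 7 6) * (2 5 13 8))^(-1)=(1 6 5 12 11 3 13 2 10)(7 8 9)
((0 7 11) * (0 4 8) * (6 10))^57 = ((0 7 11 4 8)(6 10))^57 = (0 11 8 7 4)(6 10)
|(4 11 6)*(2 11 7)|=5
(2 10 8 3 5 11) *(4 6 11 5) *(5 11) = (2 10 8 3 4 6 5 11) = [0, 1, 10, 4, 6, 11, 5, 7, 3, 9, 8, 2]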